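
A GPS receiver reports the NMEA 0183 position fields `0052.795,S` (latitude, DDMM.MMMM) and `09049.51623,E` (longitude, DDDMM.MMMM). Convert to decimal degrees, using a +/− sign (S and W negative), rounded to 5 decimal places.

-0.87992, 90.82527

Latitude: split at 2 digits → 00° and 52.795′; 0 + 52.795/60 = 0.879917
S ⇒ negate
λ: degrees = first 3 digits = 90, minutes = 49.51623; 90 + 49.51623/60 = 90.825271
E → positive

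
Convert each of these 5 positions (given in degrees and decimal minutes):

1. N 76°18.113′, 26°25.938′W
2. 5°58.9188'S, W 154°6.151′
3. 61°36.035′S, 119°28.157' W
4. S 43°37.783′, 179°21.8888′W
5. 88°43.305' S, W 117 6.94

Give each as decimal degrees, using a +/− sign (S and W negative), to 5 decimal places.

Point 1:
  φ: 18.113′ = 0.301883°; total 76.301883
  N ⇒ keep positive
  Lon: 26 + 25.938/60 = 26.432300
  W → negative
Point 2:
  φ: 5 + 58.9188/60 = 5.981980
  S ⇒ negate
  λ: 154 + 6.151/60 = 154.102517
  W ⇒ negate
Point 3:
  φ: 61 + 36.035/60 = 61.600583
  S ⇒ negate
  Longitude: 28.157′ = 0.469283°; total 119.469283
  hemisphere W, so the sign is −
Point 4:
  φ: 37.783′ = 0.629717°; total 43.629717
  S → negative
  Lon: 179 + 21.8888/60 = 179.364813
  W → negative
Point 5:
  Lat: 43.305′ = 0.721750°; total 88.721750
  hemisphere S, so the sign is −
  Lon: 6.94′ = 0.115667°; total 117.115667
  W ⇒ negate

1. 76.30188, -26.43230
2. -5.98198, -154.10252
3. -61.60058, -119.46928
4. -43.62972, -179.36481
5. -88.72175, -117.11567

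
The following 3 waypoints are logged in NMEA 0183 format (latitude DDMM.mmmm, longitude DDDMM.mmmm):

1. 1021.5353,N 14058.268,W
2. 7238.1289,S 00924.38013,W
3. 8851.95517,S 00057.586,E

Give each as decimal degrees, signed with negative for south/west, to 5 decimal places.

Point 1:
  Lat: degrees = first 2 digits = 10, minutes = 21.5353; 10 + 21.5353/60 = 10.358922
  N ⇒ keep positive
  Lon: degrees = first 3 digits = 140, minutes = 58.268; 140 + 58.268/60 = 140.971133
  hemisphere W, so the sign is −
Point 2:
  Lat: split at 2 digits → 72° and 38.1289′; 72 + 38.1289/60 = 72.635482
  hemisphere S, so the sign is −
  λ: degrees = first 3 digits = 9, minutes = 24.38013; 9 + 24.38013/60 = 9.406336
  W → negative
Point 3:
  Lat: split at 2 digits → 88° and 51.95517′; 88 + 51.95517/60 = 88.865920
  S ⇒ negate
  Lon: split at 3 digits → 000° and 57.586′; 0 + 57.586/60 = 0.959767
  E → positive

1. 10.35892, -140.97113
2. -72.63548, -9.40634
3. -88.86592, 0.95977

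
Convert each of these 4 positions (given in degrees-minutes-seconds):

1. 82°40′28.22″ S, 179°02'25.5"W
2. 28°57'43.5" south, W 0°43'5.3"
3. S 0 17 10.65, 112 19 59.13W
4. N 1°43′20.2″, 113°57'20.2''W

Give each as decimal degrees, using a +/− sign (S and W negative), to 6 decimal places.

Point 1:
  Lat: 82 + 40/60 + 28.22/3600 = 82.6745056
  S ⇒ negate
  Longitude: 179 + 2/60 + 25.5/3600 = 179.0404167
  W ⇒ negate
Point 2:
  φ: 28° + 57/60 + 43.5/3600 = 28 + 0.950000 + 0.012083 = 28.9620833
  S → negative
  λ: 0° + 43/60 + 5.3/3600 = 0 + 0.716667 + 0.001472 = 0.7181389
  hemisphere W, so the sign is −
Point 3:
  Latitude: 17′ + 10.65″ = 17.17750′; 0 + 17.17750/60 = 0.2862917
  hemisphere S, so the sign is −
  Longitude: 19′ + 59.13″ = 19.98550′; 112 + 19.98550/60 = 112.3330917
  W ⇒ negate
Point 4:
  Lat: 1 + 43/60 + 20.2/3600 = 1.7222778
  N ⇒ keep positive
  Lon: 113 + 57/60 + 20.2/3600 = 113.9556111
  W → negative

1. -82.674506, -179.040417
2. -28.962083, -0.718139
3. -0.286292, -112.333092
4. 1.722278, -113.955611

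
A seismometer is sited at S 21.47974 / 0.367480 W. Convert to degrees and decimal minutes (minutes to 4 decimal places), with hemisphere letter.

21° 28.7844′ S, 0° 22.0488′ W

φ: minutes = (21.479740 − 21) × 60 = 28.784400
λ: fractional part 0.367480 → 22.048800 minutes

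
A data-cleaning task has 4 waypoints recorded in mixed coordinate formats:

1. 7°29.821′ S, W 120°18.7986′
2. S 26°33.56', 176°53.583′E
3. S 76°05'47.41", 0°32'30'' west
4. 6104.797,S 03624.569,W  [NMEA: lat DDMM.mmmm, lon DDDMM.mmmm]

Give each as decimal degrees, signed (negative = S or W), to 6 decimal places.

Point 1:
  Lat: 29.821′ = 0.497017°; total 7.4970167
  hemisphere S, so the sign is −
  Lon: 120 + 18.7986/60 = 120.3133100
  W ⇒ negate
Point 2:
  Lat: 33.56′ = 0.559333°; total 26.5593333
  hemisphere S, so the sign is −
  λ: 53.583′ = 0.893050°; total 176.8930500
  E ⇒ keep positive
Point 3:
  φ: 5′ + 47.41″ = 5.79017′; 76 + 5.79017/60 = 76.0965028
  S ⇒ negate
  λ: 0° + 32/60 + 30/3600 = 0 + 0.533333 + 0.008333 = 0.5416667
  W → negative
Point 4:
  φ: split at 2 digits → 61° and 4.797′; 61 + 4.797/60 = 61.0799500
  S → negative
  λ: degrees = first 3 digits = 36, minutes = 24.569; 36 + 24.569/60 = 36.4094833
  W → negative

1. -7.497017, -120.313310
2. -26.559333, 176.893050
3. -76.096503, -0.541667
4. -61.079950, -36.409483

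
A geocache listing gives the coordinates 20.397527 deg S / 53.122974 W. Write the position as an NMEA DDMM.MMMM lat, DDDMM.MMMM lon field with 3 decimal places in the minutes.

2023.852,S / 05307.378,W

φ: 20° + 0.397527 × 60 = 20° 23.85162′
λ: 53° + 0.122974 × 60 = 53° 7.37844′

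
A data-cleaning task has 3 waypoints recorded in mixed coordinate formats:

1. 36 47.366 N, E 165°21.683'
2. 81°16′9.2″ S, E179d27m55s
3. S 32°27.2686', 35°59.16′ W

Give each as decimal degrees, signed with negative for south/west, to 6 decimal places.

1. 36.789433, 165.361383
2. -81.269222, 179.465278
3. -32.454477, -35.986000

Point 1:
  φ: 36 + 47.366/60 = 36.7894333
  N → positive
  Longitude: 21.683′ = 0.361383°; total 165.3613833
  E → positive
Point 2:
  Latitude: 16′ + 9.2″ = 16.15333′; 81 + 16.15333/60 = 81.2692222
  S ⇒ negate
  Lon: 27′ + 55″ = 27.91667′; 179 + 27.91667/60 = 179.4652778
  E → positive
Point 3:
  Latitude: 27.2686′ = 0.454477°; total 32.4544767
  S → negative
  Longitude: 59.16′ = 0.986000°; total 35.9860000
  W → negative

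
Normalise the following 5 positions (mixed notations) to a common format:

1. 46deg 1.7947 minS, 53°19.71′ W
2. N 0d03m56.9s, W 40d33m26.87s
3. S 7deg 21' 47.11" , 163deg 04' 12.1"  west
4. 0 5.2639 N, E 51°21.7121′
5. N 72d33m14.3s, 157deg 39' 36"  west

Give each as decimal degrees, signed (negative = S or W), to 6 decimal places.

Point 1:
  Latitude: 46 + 1.7947/60 = 46.0299117
  S → negative
  Longitude: 19.71′ = 0.328500°; total 53.3285000
  W → negative
Point 2:
  Lat: 0° + 3/60 + 56.9/3600 = 0 + 0.050000 + 0.015806 = 0.0658056
  N → positive
  Lon: 33′ + 26.87″ = 33.44783′; 40 + 33.44783/60 = 40.5574639
  W ⇒ negate
Point 3:
  Latitude: 7° + 21/60 + 47.11/3600 = 7 + 0.350000 + 0.013086 = 7.3630861
  S ⇒ negate
  λ: 4′ + 12.1″ = 4.20167′; 163 + 4.20167/60 = 163.0700278
  W ⇒ negate
Point 4:
  Latitude: 5.2639′ = 0.087732°; total 0.0877317
  N → positive
  Lon: 51 + 21.7121/60 = 51.3618683
  E ⇒ keep positive
Point 5:
  Latitude: 33′ + 14.3″ = 33.23833′; 72 + 33.23833/60 = 72.5539722
  N → positive
  Longitude: 157 + 39/60 + 36/3600 = 157.6600000
  W ⇒ negate

1. -46.029912, -53.328500
2. 0.065806, -40.557464
3. -7.363086, -163.070028
4. 0.087732, 51.361868
5. 72.553972, -157.660000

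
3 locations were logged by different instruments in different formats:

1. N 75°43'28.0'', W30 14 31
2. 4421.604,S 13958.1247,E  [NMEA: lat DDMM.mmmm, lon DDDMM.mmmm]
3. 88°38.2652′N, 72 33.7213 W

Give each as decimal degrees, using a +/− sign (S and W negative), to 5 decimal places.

1. 75.72444, -30.24194
2. -44.36007, 139.96875
3. 88.63775, -72.56202

Point 1:
  Lat: 43′ + 28″ = 43.46667′; 75 + 43.46667/60 = 75.724444
  N ⇒ keep positive
  Longitude: 30° + 14/60 + 31/3600 = 30 + 0.233333 + 0.008611 = 30.241944
  W → negative
Point 2:
  Lat: degrees = first 2 digits = 44, minutes = 21.604; 44 + 21.604/60 = 44.360067
  hemisphere S, so the sign is −
  Lon: split at 3 digits → 139° and 58.1247′; 139 + 58.1247/60 = 139.968745
  E → positive
Point 3:
  φ: 38.2652′ = 0.637753°; total 88.637753
  N → positive
  Lon: 33.7213′ = 0.562022°; total 72.562022
  W → negative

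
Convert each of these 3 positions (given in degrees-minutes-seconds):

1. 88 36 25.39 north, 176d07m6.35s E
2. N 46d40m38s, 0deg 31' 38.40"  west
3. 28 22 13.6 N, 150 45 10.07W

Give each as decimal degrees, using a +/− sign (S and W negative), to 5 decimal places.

1. 88.60705, 176.11843
2. 46.67722, -0.52733
3. 28.37044, -150.75280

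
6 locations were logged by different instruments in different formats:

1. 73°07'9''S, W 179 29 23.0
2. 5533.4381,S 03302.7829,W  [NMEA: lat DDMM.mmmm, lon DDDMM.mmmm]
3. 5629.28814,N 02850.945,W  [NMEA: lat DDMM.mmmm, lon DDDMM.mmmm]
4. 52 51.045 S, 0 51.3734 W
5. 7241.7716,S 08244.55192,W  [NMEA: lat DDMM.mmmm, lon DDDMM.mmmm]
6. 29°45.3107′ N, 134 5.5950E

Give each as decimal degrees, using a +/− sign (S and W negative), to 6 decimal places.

1. -73.119167, -179.489722
2. -55.557302, -33.046382
3. 56.488136, -28.849083
4. -52.850750, -0.856223
5. -72.696193, -82.742532
6. 29.755178, 134.093250

Point 1:
  Lat: 73 + 7/60 + 9/3600 = 73.1191667
  hemisphere S, so the sign is −
  Longitude: 29′ + 23″ = 29.38333′; 179 + 29.38333/60 = 179.4897222
  W → negative
Point 2:
  Lat: degrees = first 2 digits = 55, minutes = 33.4381; 55 + 33.4381/60 = 55.5573017
  S → negative
  Lon: degrees = first 3 digits = 33, minutes = 2.7829; 33 + 2.7829/60 = 33.0463817
  hemisphere W, so the sign is −
Point 3:
  φ: split at 2 digits → 56° and 29.28814′; 56 + 29.28814/60 = 56.4881357
  N → positive
  Lon: split at 3 digits → 028° and 50.945′; 28 + 50.945/60 = 28.8490833
  hemisphere W, so the sign is −
Point 4:
  Latitude: 52 + 51.045/60 = 52.8507500
  S → negative
  λ: 0 + 51.3734/60 = 0.8562233
  W ⇒ negate
Point 5:
  Latitude: degrees = first 2 digits = 72, minutes = 41.7716; 72 + 41.7716/60 = 72.6961933
  S ⇒ negate
  Lon: split at 3 digits → 082° and 44.55192′; 82 + 44.55192/60 = 82.7425320
  W ⇒ negate
Point 6:
  φ: 45.3107′ = 0.755178°; total 29.7551783
  N ⇒ keep positive
  Longitude: 5.595′ = 0.093250°; total 134.0932500
  E ⇒ keep positive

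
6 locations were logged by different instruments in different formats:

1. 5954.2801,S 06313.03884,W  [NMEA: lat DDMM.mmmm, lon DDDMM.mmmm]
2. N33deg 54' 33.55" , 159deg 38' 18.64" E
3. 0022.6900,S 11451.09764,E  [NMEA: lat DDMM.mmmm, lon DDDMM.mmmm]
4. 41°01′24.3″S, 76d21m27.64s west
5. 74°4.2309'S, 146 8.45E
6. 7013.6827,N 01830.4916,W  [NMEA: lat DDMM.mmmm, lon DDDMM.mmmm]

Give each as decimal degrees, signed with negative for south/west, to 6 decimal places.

Point 1:
  φ: split at 2 digits → 59° and 54.2801′; 59 + 54.2801/60 = 59.9046683
  hemisphere S, so the sign is −
  Lon: split at 3 digits → 063° and 13.03884′; 63 + 13.03884/60 = 63.2173140
  W ⇒ negate
Point 2:
  Latitude: 54′ + 33.55″ = 54.55917′; 33 + 54.55917/60 = 33.9093194
  N ⇒ keep positive
  Longitude: 38′ + 18.64″ = 38.31067′; 159 + 38.31067/60 = 159.6385111
  E ⇒ keep positive
Point 3:
  Lat: degrees = first 2 digits = 0, minutes = 22.69; 0 + 22.69/60 = 0.3781667
  S → negative
  Lon: split at 3 digits → 114° and 51.09764′; 114 + 51.09764/60 = 114.8516273
  E ⇒ keep positive
Point 4:
  Latitude: 41 + 1/60 + 24.3/3600 = 41.0234167
  S → negative
  λ: 76° + 21/60 + 27.64/3600 = 76 + 0.350000 + 0.007678 = 76.3576778
  hemisphere W, so the sign is −
Point 5:
  φ: 4.2309′ = 0.070515°; total 74.0705150
  S ⇒ negate
  Lon: 8.45′ = 0.140833°; total 146.1408333
  E ⇒ keep positive
Point 6:
  Latitude: degrees = first 2 digits = 70, minutes = 13.6827; 70 + 13.6827/60 = 70.2280450
  N → positive
  Lon: split at 3 digits → 018° and 30.4916′; 18 + 30.4916/60 = 18.5081933
  W ⇒ negate

1. -59.904668, -63.217314
2. 33.909319, 159.638511
3. -0.378167, 114.851627
4. -41.023417, -76.357678
5. -74.070515, 146.140833
6. 70.228045, -18.508193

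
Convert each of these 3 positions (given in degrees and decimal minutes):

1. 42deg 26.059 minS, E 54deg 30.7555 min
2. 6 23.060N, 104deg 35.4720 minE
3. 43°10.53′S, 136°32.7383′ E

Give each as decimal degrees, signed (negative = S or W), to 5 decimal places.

Point 1:
  φ: 26.059′ = 0.434317°; total 42.434317
  S → negative
  Lon: 54 + 30.7555/60 = 54.512592
  E ⇒ keep positive
Point 2:
  φ: 23.06′ = 0.384333°; total 6.384333
  N ⇒ keep positive
  Longitude: 35.472′ = 0.591200°; total 104.591200
  E → positive
Point 3:
  Lat: 43 + 10.53/60 = 43.175500
  S ⇒ negate
  Lon: 136 + 32.7383/60 = 136.545638
  E ⇒ keep positive

1. -42.43432, 54.51259
2. 6.38433, 104.59120
3. -43.17550, 136.54564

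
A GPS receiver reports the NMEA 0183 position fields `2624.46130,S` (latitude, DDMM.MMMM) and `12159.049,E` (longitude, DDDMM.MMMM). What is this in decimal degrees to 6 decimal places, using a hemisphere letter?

Latitude: split at 2 digits → 26° and 24.4613′; 26 + 24.4613/60 = 26.4076883
Longitude: degrees = first 3 digits = 121, minutes = 59.049; 121 + 59.049/60 = 121.9841500

26.407688° S, 121.984150° E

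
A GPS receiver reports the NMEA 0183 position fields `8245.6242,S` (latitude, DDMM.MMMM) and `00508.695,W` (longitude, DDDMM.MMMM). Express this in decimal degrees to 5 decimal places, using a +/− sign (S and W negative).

Latitude: degrees = first 2 digits = 82, minutes = 45.6242; 82 + 45.6242/60 = 82.760403
S ⇒ negate
λ: split at 3 digits → 005° and 8.695′; 5 + 8.695/60 = 5.144917
W ⇒ negate

-82.76040, -5.14492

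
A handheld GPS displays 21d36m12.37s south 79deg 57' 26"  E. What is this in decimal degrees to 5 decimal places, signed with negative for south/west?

Lat: 21° + 36/60 + 12.37/3600 = 21 + 0.600000 + 0.003436 = 21.603436
S → negative
Lon: 79 + 57/60 + 26/3600 = 79.957222
E ⇒ keep positive

-21.60344, 79.95722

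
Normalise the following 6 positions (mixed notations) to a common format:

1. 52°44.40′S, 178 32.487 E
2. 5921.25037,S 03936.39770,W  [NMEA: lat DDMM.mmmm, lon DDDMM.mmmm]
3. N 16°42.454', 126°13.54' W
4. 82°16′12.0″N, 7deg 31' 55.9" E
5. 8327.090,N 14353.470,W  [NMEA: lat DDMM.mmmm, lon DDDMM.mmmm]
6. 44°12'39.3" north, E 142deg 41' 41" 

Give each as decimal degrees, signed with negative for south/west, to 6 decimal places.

1. -52.740000, 178.541450
2. -59.354173, -39.606628
3. 16.707567, -126.225667
4. 82.270000, 7.532194
5. 83.451500, -143.891167
6. 44.210917, 142.694722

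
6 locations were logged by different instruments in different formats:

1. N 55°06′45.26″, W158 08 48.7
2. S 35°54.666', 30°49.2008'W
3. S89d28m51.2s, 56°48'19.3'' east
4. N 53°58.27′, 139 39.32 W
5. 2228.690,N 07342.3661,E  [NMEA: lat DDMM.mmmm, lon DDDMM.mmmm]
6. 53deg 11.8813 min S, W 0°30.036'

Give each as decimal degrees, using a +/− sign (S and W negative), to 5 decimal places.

Point 1:
  Lat: 55° + 6/60 + 45.26/3600 = 55 + 0.100000 + 0.012572 = 55.112572
  N ⇒ keep positive
  λ: 158° + 8/60 + 48.7/3600 = 158 + 0.133333 + 0.013528 = 158.146861
  hemisphere W, so the sign is −
Point 2:
  φ: 54.666′ = 0.911100°; total 35.911100
  hemisphere S, so the sign is −
  Lon: 49.2008′ = 0.820013°; total 30.820013
  W ⇒ negate
Point 3:
  Lat: 89 + 28/60 + 51.2/3600 = 89.480889
  hemisphere S, so the sign is −
  Longitude: 56 + 48/60 + 19.3/3600 = 56.805361
  E → positive
Point 4:
  φ: 58.27′ = 0.971167°; total 53.971167
  N → positive
  Longitude: 139 + 39.32/60 = 139.655333
  hemisphere W, so the sign is −
Point 5:
  Lat: split at 2 digits → 22° and 28.69′; 22 + 28.69/60 = 22.478167
  N → positive
  Lon: split at 3 digits → 073° and 42.3661′; 73 + 42.3661/60 = 73.706102
  E → positive
Point 6:
  φ: 53 + 11.8813/60 = 53.198022
  S → negative
  λ: 0 + 30.036/60 = 0.500600
  hemisphere W, so the sign is −

1. 55.11257, -158.14686
2. -35.91110, -30.82001
3. -89.48089, 56.80536
4. 53.97117, -139.65533
5. 22.47817, 73.70610
6. -53.19802, -0.50060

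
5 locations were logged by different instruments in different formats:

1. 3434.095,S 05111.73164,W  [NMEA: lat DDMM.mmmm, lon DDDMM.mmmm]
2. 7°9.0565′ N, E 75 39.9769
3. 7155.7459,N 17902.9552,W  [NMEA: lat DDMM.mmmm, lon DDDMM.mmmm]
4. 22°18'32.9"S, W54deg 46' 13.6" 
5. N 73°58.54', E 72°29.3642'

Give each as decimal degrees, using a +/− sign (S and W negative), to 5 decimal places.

Point 1:
  φ: degrees = first 2 digits = 34, minutes = 34.095; 34 + 34.095/60 = 34.568250
  S → negative
  Longitude: split at 3 digits → 051° and 11.73164′; 51 + 11.73164/60 = 51.195527
  W → negative
Point 2:
  φ: 7 + 9.0565/60 = 7.150942
  N → positive
  λ: 75 + 39.9769/60 = 75.666282
  E ⇒ keep positive
Point 3:
  Latitude: degrees = first 2 digits = 71, minutes = 55.7459; 71 + 55.7459/60 = 71.929098
  N ⇒ keep positive
  λ: degrees = first 3 digits = 179, minutes = 2.9552; 179 + 2.9552/60 = 179.049253
  W ⇒ negate
Point 4:
  Latitude: 22° + 18/60 + 32.9/3600 = 22 + 0.300000 + 0.009139 = 22.309139
  S → negative
  Lon: 54° + 46/60 + 13.6/3600 = 54 + 0.766667 + 0.003778 = 54.770444
  W ⇒ negate
Point 5:
  Latitude: 73 + 58.54/60 = 73.975667
  N → positive
  Longitude: 72 + 29.3642/60 = 72.489403
  E → positive

1. -34.56825, -51.19553
2. 7.15094, 75.66628
3. 71.92910, -179.04925
4. -22.30914, -54.77044
5. 73.97567, 72.48940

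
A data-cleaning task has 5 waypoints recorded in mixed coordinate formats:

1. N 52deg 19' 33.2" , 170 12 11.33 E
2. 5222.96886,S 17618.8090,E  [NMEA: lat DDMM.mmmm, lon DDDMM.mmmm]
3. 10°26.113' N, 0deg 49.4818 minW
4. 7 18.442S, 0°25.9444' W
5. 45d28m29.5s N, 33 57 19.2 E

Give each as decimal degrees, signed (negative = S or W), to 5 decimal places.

1. 52.32589, 170.20315
2. -52.38281, 176.31348
3. 10.43522, -0.82470
4. -7.30737, -0.43241
5. 45.47486, 33.95533

Point 1:
  Lat: 19′ + 33.2″ = 19.55333′; 52 + 19.55333/60 = 52.325889
  N → positive
  Lon: 12′ + 11.33″ = 12.18883′; 170 + 12.18883/60 = 170.203147
  E ⇒ keep positive
Point 2:
  φ: degrees = first 2 digits = 52, minutes = 22.96886; 52 + 22.96886/60 = 52.382814
  hemisphere S, so the sign is −
  Lon: degrees = first 3 digits = 176, minutes = 18.809; 176 + 18.809/60 = 176.313483
  E → positive
Point 3:
  Latitude: 10 + 26.113/60 = 10.435217
  N ⇒ keep positive
  Lon: 49.4818′ = 0.824697°; total 0.824697
  hemisphere W, so the sign is −
Point 4:
  Lat: 7 + 18.442/60 = 7.307367
  S ⇒ negate
  λ: 0 + 25.9444/60 = 0.432407
  W → negative
Point 5:
  Lat: 45° + 28/60 + 29.5/3600 = 45 + 0.466667 + 0.008194 = 45.474861
  N → positive
  λ: 33° + 57/60 + 19.2/3600 = 33 + 0.950000 + 0.005333 = 33.955333
  E ⇒ keep positive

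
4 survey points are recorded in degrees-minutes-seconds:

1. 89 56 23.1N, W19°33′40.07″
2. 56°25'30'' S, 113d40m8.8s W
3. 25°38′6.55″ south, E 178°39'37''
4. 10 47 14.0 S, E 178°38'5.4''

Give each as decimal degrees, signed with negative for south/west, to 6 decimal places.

Point 1:
  φ: 56′ + 23.1″ = 56.38500′; 89 + 56.38500/60 = 89.9397500
  N → positive
  Lon: 19° + 33/60 + 40.07/3600 = 19 + 0.550000 + 0.011131 = 19.5611306
  hemisphere W, so the sign is −
Point 2:
  φ: 56° + 25/60 + 30/3600 = 56 + 0.416667 + 0.008333 = 56.4250000
  hemisphere S, so the sign is −
  Longitude: 113 + 40/60 + 8.8/3600 = 113.6691111
  W ⇒ negate
Point 3:
  Latitude: 25° + 38/60 + 6.55/3600 = 25 + 0.633333 + 0.001819 = 25.6351528
  S → negative
  Longitude: 178° + 39/60 + 37/3600 = 178 + 0.650000 + 0.010278 = 178.6602778
  E → positive
Point 4:
  Lat: 10° + 47/60 + 14/3600 = 10 + 0.783333 + 0.003889 = 10.7872222
  S → negative
  Longitude: 178° + 38/60 + 5.4/3600 = 178 + 0.633333 + 0.001500 = 178.6348333
  E ⇒ keep positive

1. 89.939750, -19.561131
2. -56.425000, -113.669111
3. -25.635153, 178.660278
4. -10.787222, 178.634833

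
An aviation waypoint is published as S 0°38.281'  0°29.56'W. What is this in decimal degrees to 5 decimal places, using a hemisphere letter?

Latitude: 38.281′ = 0.638017°; total 0.638017
Longitude: 29.56′ = 0.492667°; total 0.492667

0.63802° S, 0.49267° W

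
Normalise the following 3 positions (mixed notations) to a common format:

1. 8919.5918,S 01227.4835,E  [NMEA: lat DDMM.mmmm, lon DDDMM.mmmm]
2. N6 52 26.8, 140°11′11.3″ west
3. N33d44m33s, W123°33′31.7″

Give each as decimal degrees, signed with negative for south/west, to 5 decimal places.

1. -89.32653, 12.45806
2. 6.87411, -140.18647
3. 33.74250, -123.55881

Point 1:
  φ: split at 2 digits → 89° and 19.5918′; 89 + 19.5918/60 = 89.326530
  S ⇒ negate
  Lon: degrees = first 3 digits = 12, minutes = 27.4835; 12 + 27.4835/60 = 12.458058
  E ⇒ keep positive
Point 2:
  Lat: 6 + 52/60 + 26.8/3600 = 6.874111
  N ⇒ keep positive
  λ: 11′ + 11.3″ = 11.18833′; 140 + 11.18833/60 = 140.186472
  hemisphere W, so the sign is −
Point 3:
  Lat: 33° + 44/60 + 33/3600 = 33 + 0.733333 + 0.009167 = 33.742500
  N ⇒ keep positive
  Lon: 33′ + 31.7″ = 33.52833′; 123 + 33.52833/60 = 123.558806
  hemisphere W, so the sign is −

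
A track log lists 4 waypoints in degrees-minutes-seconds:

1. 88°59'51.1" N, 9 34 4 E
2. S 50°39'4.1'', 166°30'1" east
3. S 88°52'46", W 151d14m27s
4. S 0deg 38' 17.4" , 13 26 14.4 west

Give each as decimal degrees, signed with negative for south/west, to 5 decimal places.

1. 88.99753, 9.56778
2. -50.65114, 166.50028
3. -88.87944, -151.24083
4. -0.63817, -13.43733

Point 1:
  φ: 88° + 59/60 + 51.1/3600 = 88 + 0.983333 + 0.014194 = 88.997528
  N ⇒ keep positive
  Longitude: 9° + 34/60 + 4/3600 = 9 + 0.566667 + 0.001111 = 9.567778
  E → positive
Point 2:
  φ: 50 + 39/60 + 4.1/3600 = 50.651139
  hemisphere S, so the sign is −
  Lon: 166° + 30/60 + 1/3600 = 166 + 0.500000 + 0.000278 = 166.500278
  E → positive
Point 3:
  Lat: 88° + 52/60 + 46/3600 = 88 + 0.866667 + 0.012778 = 88.879444
  hemisphere S, so the sign is −
  λ: 151° + 14/60 + 27/3600 = 151 + 0.233333 + 0.007500 = 151.240833
  W → negative
Point 4:
  Lat: 0 + 38/60 + 17.4/3600 = 0.638167
  S → negative
  Longitude: 13 + 26/60 + 14.4/3600 = 13.437333
  hemisphere W, so the sign is −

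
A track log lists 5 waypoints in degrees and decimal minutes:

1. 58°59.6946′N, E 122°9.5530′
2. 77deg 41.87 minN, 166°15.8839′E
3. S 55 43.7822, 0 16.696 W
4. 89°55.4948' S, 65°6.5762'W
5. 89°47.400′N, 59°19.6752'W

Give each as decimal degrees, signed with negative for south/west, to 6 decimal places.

1. 58.994910, 122.159217
2. 77.697833, 166.264732
3. -55.729703, -0.278267
4. -89.924913, -65.109603
5. 89.790000, -59.327920

Point 1:
  Lat: 59.6946′ = 0.994910°; total 58.9949100
  N → positive
  Longitude: 9.553′ = 0.159217°; total 122.1592167
  E → positive
Point 2:
  φ: 41.87′ = 0.697833°; total 77.6978333
  N → positive
  Lon: 15.8839′ = 0.264732°; total 166.2647317
  E ⇒ keep positive
Point 3:
  Lat: 43.7822′ = 0.729703°; total 55.7297033
  S ⇒ negate
  λ: 0 + 16.696/60 = 0.2782667
  W ⇒ negate
Point 4:
  φ: 55.4948′ = 0.924913°; total 89.9249133
  S → negative
  Longitude: 65 + 6.5762/60 = 65.1096033
  W ⇒ negate
Point 5:
  Lat: 89 + 47.4/60 = 89.7900000
  N → positive
  Longitude: 19.6752′ = 0.327920°; total 59.3279200
  hemisphere W, so the sign is −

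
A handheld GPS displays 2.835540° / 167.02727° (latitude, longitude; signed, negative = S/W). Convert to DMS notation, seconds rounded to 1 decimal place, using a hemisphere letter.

Latitude: whole degrees 2; 50.13240′ → 50′ and 7.944″
λ: 0.027270 × 60 = 1.63620′ → 1′, remainder × 60 = 38.172″

2°50′7.9″ N, 167°01′38.2″ E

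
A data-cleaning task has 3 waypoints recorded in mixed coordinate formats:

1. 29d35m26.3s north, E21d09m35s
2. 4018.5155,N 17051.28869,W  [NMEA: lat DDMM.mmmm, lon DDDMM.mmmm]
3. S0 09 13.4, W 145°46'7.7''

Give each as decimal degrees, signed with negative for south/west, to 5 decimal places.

1. 29.59064, 21.15972
2. 40.30859, -170.85481
3. -0.15372, -145.76881

Point 1:
  φ: 35′ + 26.3″ = 35.43833′; 29 + 35.43833/60 = 29.590639
  N → positive
  λ: 9′ + 35″ = 9.58333′; 21 + 9.58333/60 = 21.159722
  E ⇒ keep positive
Point 2:
  φ: split at 2 digits → 40° and 18.5155′; 40 + 18.5155/60 = 40.308592
  N → positive
  Lon: split at 3 digits → 170° and 51.28869′; 170 + 51.28869/60 = 170.854812
  hemisphere W, so the sign is −
Point 3:
  φ: 9′ + 13.4″ = 9.22333′; 0 + 9.22333/60 = 0.153722
  S → negative
  Lon: 145° + 46/60 + 7.7/3600 = 145 + 0.766667 + 0.002139 = 145.768806
  W → negative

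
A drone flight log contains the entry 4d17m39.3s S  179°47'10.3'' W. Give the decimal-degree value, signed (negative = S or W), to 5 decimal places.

-4.29425, -179.78619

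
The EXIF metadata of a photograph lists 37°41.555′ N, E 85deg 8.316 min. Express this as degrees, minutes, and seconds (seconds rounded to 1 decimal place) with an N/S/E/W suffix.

37°41′33.3″ N, 85°08′19.0″ E

Latitude: fractional minutes 0.55500 × 60 = 33.300″
Longitude: fractional minutes 0.31600 × 60 = 18.960″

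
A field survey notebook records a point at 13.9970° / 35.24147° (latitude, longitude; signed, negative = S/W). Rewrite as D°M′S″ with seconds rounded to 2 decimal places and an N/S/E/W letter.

φ: whole degrees 13; 59.82000′ → 59′ and 49.2000″
Longitude: 0.241470° → 14.48820′; 0.48820 × 60 = 29.2920″

13°59′49.20″ N, 35°14′29.29″ E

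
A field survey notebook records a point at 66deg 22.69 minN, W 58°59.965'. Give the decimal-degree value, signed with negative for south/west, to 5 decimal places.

66.37817, -58.99942

φ: 66 + 22.69/60 = 66.378167
N ⇒ keep positive
Lon: 58 + 59.965/60 = 58.999417
W ⇒ negate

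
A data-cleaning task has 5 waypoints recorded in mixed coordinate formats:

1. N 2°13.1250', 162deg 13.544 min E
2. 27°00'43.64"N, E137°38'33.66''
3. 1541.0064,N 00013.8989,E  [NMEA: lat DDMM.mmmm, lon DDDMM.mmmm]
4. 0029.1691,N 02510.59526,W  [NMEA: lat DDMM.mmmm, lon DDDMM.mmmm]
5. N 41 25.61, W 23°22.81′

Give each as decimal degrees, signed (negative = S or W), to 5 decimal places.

1. 2.21875, 162.22573
2. 27.01212, 137.64268
3. 15.68344, 0.23165
4. 0.48615, -25.17659
5. 41.42683, -23.38017

Point 1:
  φ: 2 + 13.125/60 = 2.218750
  N → positive
  λ: 13.544′ = 0.225733°; total 162.225733
  E ⇒ keep positive
Point 2:
  φ: 27 + 0/60 + 43.64/3600 = 27.012122
  N ⇒ keep positive
  Longitude: 38′ + 33.66″ = 38.56100′; 137 + 38.56100/60 = 137.642683
  E → positive
Point 3:
  Lat: degrees = first 2 digits = 15, minutes = 41.0064; 15 + 41.0064/60 = 15.683440
  N → positive
  Longitude: degrees = first 3 digits = 0, minutes = 13.8989; 0 + 13.8989/60 = 0.231648
  E ⇒ keep positive
Point 4:
  φ: split at 2 digits → 00° and 29.1691′; 0 + 29.1691/60 = 0.486152
  N → positive
  Longitude: split at 3 digits → 025° and 10.59526′; 25 + 10.59526/60 = 25.176588
  hemisphere W, so the sign is −
Point 5:
  φ: 25.61′ = 0.426833°; total 41.426833
  N ⇒ keep positive
  Longitude: 22.81′ = 0.380167°; total 23.380167
  W ⇒ negate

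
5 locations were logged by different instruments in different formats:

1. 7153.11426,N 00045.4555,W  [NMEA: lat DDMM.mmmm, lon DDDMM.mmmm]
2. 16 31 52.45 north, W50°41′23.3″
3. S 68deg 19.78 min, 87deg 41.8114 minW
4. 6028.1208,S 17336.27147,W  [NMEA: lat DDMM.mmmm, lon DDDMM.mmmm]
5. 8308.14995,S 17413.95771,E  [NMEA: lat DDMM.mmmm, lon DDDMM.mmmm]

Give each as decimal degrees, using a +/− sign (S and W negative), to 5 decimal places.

Point 1:
  Latitude: degrees = first 2 digits = 71, minutes = 53.11426; 71 + 53.11426/60 = 71.885238
  N ⇒ keep positive
  Longitude: degrees = first 3 digits = 0, minutes = 45.4555; 0 + 45.4555/60 = 0.757592
  W ⇒ negate
Point 2:
  Lat: 16° + 31/60 + 52.45/3600 = 16 + 0.516667 + 0.014569 = 16.531236
  N ⇒ keep positive
  Lon: 50 + 41/60 + 23.3/3600 = 50.689806
  hemisphere W, so the sign is −
Point 3:
  Latitude: 68 + 19.78/60 = 68.329667
  S ⇒ negate
  Lon: 41.8114′ = 0.696857°; total 87.696857
  hemisphere W, so the sign is −
Point 4:
  Latitude: split at 2 digits → 60° and 28.1208′; 60 + 28.1208/60 = 60.468680
  S ⇒ negate
  Lon: split at 3 digits → 173° and 36.27147′; 173 + 36.27147/60 = 173.604525
  W ⇒ negate
Point 5:
  Lat: split at 2 digits → 83° and 8.14995′; 83 + 8.14995/60 = 83.135833
  hemisphere S, so the sign is −
  λ: degrees = first 3 digits = 174, minutes = 13.95771; 174 + 13.95771/60 = 174.232629
  E → positive

1. 71.88524, -0.75759
2. 16.53124, -50.68981
3. -68.32967, -87.69686
4. -60.46868, -173.60452
5. -83.13583, 174.23263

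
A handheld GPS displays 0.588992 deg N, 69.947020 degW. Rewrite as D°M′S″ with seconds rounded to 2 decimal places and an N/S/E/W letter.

0°35′20.37″ N, 69°56′49.27″ W

φ: 0.588992 × 60 = 35.33952′ → 35′, remainder × 60 = 20.3712″
Longitude: 0.947020 × 60 = 56.82120′ → 56′, remainder × 60 = 49.2720″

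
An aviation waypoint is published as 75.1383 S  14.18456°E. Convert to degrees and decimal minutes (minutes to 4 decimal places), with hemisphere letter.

75° 8.2980′ S, 14° 11.0736′ E

Lat: fractional part 0.138300 → 8.298000 minutes
Lon: minutes = (14.184560 − 14) × 60 = 11.073600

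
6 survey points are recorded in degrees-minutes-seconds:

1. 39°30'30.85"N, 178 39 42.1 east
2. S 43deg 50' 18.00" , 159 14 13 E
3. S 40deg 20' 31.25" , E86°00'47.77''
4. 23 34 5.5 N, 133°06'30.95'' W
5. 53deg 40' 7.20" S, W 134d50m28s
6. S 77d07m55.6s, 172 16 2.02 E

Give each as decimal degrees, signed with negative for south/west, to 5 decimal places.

1. 39.50857, 178.66169
2. -43.83833, 159.23694
3. -40.34201, 86.01327
4. 23.56819, -133.10860
5. -53.66867, -134.84111
6. -77.13211, 172.26723

Point 1:
  Latitude: 30′ + 30.85″ = 30.51417′; 39 + 30.51417/60 = 39.508569
  N → positive
  λ: 39′ + 42.1″ = 39.70167′; 178 + 39.70167/60 = 178.661694
  E → positive
Point 2:
  φ: 50′ + 18″ = 50.30000′; 43 + 50.30000/60 = 43.838333
  hemisphere S, so the sign is −
  Lon: 14′ + 13″ = 14.21667′; 159 + 14.21667/60 = 159.236944
  E → positive
Point 3:
  Lat: 40° + 20/60 + 31.25/3600 = 40 + 0.333333 + 0.008681 = 40.342014
  hemisphere S, so the sign is −
  λ: 0′ + 47.77″ = 0.79617′; 86 + 0.79617/60 = 86.013269
  E ⇒ keep positive
Point 4:
  Latitude: 23 + 34/60 + 5.5/3600 = 23.568194
  N ⇒ keep positive
  λ: 6′ + 30.95″ = 6.51583′; 133 + 6.51583/60 = 133.108597
  W ⇒ negate
Point 5:
  Latitude: 53 + 40/60 + 7.2/3600 = 53.668667
  hemisphere S, so the sign is −
  λ: 134° + 50/60 + 28/3600 = 134 + 0.833333 + 0.007778 = 134.841111
  hemisphere W, so the sign is −
Point 6:
  Latitude: 77 + 7/60 + 55.6/3600 = 77.132111
  S ⇒ negate
  Lon: 16′ + 2.02″ = 16.03367′; 172 + 16.03367/60 = 172.267228
  E → positive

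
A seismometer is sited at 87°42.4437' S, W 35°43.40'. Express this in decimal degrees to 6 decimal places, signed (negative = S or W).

-87.707395, -35.723333

φ: 87 + 42.4437/60 = 87.7073950
S → negative
λ: 35 + 43.4/60 = 35.7233333
W ⇒ negate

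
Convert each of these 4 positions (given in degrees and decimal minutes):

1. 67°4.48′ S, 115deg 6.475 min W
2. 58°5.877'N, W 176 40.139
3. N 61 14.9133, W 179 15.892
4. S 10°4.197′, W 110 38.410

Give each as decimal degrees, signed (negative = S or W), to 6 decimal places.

Point 1:
  φ: 4.48′ = 0.074667°; total 67.0746667
  S ⇒ negate
  λ: 6.475′ = 0.107917°; total 115.1079167
  hemisphere W, so the sign is −
Point 2:
  φ: 5.877′ = 0.097950°; total 58.0979500
  N → positive
  Longitude: 40.139′ = 0.668983°; total 176.6689833
  W → negative
Point 3:
  Latitude: 14.9133′ = 0.248555°; total 61.2485550
  N → positive
  Lon: 179 + 15.892/60 = 179.2648667
  hemisphere W, so the sign is −
Point 4:
  Latitude: 4.197′ = 0.069950°; total 10.0699500
  S → negative
  λ: 38.41′ = 0.640167°; total 110.6401667
  W ⇒ negate

1. -67.074667, -115.107917
2. 58.097950, -176.668983
3. 61.248555, -179.264867
4. -10.069950, -110.640167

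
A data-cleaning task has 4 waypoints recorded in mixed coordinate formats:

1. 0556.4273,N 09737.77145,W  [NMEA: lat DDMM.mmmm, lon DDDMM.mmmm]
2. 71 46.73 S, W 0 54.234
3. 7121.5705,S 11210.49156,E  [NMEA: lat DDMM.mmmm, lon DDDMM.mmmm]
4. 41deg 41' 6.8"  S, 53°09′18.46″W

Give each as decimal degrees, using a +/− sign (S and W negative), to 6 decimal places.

Point 1:
  Latitude: split at 2 digits → 05° and 56.4273′; 5 + 56.4273/60 = 5.9404550
  N ⇒ keep positive
  Lon: split at 3 digits → 097° and 37.77145′; 97 + 37.77145/60 = 97.6295242
  W ⇒ negate
Point 2:
  Lat: 71 + 46.73/60 = 71.7788333
  hemisphere S, so the sign is −
  Lon: 54.234′ = 0.903900°; total 0.9039000
  W → negative
Point 3:
  Lat: degrees = first 2 digits = 71, minutes = 21.5705; 71 + 21.5705/60 = 71.3595083
  hemisphere S, so the sign is −
  λ: split at 3 digits → 112° and 10.49156′; 112 + 10.49156/60 = 112.1748593
  E → positive
Point 4:
  Latitude: 41° + 41/60 + 6.8/3600 = 41 + 0.683333 + 0.001889 = 41.6852222
  hemisphere S, so the sign is −
  Longitude: 9′ + 18.46″ = 9.30767′; 53 + 9.30767/60 = 53.1551278
  W → negative

1. 5.940455, -97.629524
2. -71.778833, -0.903900
3. -71.359508, 112.174859
4. -41.685222, -53.155128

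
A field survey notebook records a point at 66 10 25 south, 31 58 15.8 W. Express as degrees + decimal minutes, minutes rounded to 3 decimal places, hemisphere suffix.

66° 10.417′ S, 31° 58.263′ W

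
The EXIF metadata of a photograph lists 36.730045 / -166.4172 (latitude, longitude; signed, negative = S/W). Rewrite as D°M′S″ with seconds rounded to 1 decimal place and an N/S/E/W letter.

36°43′48.2″ N, 166°25′1.9″ W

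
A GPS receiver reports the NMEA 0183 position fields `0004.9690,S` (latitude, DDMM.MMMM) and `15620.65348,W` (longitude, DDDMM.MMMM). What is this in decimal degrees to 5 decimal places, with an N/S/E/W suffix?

φ: split at 2 digits → 00° and 4.969′; 0 + 4.969/60 = 0.082817
Longitude: degrees = first 3 digits = 156, minutes = 20.65348; 156 + 20.65348/60 = 156.344225

0.08282° S, 156.34422° W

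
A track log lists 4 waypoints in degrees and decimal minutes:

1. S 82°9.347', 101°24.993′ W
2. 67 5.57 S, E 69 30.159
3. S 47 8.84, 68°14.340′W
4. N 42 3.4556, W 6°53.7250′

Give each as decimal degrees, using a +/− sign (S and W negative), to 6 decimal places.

Point 1:
  Latitude: 9.347′ = 0.155783°; total 82.1557833
  hemisphere S, so the sign is −
  Longitude: 24.993′ = 0.416550°; total 101.4165500
  hemisphere W, so the sign is −
Point 2:
  Latitude: 67 + 5.57/60 = 67.0928333
  S → negative
  Longitude: 30.159′ = 0.502650°; total 69.5026500
  E ⇒ keep positive
Point 3:
  Latitude: 8.84′ = 0.147333°; total 47.1473333
  S → negative
  Lon: 68 + 14.34/60 = 68.2390000
  W → negative
Point 4:
  Latitude: 42 + 3.4556/60 = 42.0575933
  N ⇒ keep positive
  λ: 53.725′ = 0.895417°; total 6.8954167
  W → negative

1. -82.155783, -101.416550
2. -67.092833, 69.502650
3. -47.147333, -68.239000
4. 42.057593, -6.895417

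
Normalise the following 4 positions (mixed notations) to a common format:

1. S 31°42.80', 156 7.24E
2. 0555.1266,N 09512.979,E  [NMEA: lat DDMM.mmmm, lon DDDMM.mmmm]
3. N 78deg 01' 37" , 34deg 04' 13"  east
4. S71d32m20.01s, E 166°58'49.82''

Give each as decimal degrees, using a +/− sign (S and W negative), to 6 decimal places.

Point 1:
  Latitude: 31 + 42.8/60 = 31.7133333
  S ⇒ negate
  Lon: 7.24′ = 0.120667°; total 156.1206667
  E → positive
Point 2:
  Lat: degrees = first 2 digits = 5, minutes = 55.1266; 5 + 55.1266/60 = 5.9187767
  N ⇒ keep positive
  λ: degrees = first 3 digits = 95, minutes = 12.979; 95 + 12.979/60 = 95.2163167
  E → positive
Point 3:
  Latitude: 78° + 1/60 + 37/3600 = 78 + 0.016667 + 0.010278 = 78.0269444
  N → positive
  Lon: 34 + 4/60 + 13/3600 = 34.0702778
  E → positive
Point 4:
  Lat: 32′ + 20.01″ = 32.33350′; 71 + 32.33350/60 = 71.5388917
  hemisphere S, so the sign is −
  Longitude: 166 + 58/60 + 49.82/3600 = 166.9805056
  E ⇒ keep positive

1. -31.713333, 156.120667
2. 5.918777, 95.216317
3. 78.026944, 34.070278
4. -71.538892, 166.980506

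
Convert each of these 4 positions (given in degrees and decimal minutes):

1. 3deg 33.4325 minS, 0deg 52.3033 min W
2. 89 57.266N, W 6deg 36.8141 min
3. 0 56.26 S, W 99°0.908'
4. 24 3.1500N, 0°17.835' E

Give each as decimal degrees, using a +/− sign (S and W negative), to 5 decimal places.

Point 1:
  φ: 3 + 33.4325/60 = 3.557208
  hemisphere S, so the sign is −
  Lon: 0 + 52.3033/60 = 0.871722
  W → negative
Point 2:
  φ: 89 + 57.266/60 = 89.954433
  N → positive
  Lon: 36.8141′ = 0.613568°; total 6.613568
  W → negative
Point 3:
  φ: 0 + 56.26/60 = 0.937667
  hemisphere S, so the sign is −
  Longitude: 0.908′ = 0.015133°; total 99.015133
  W ⇒ negate
Point 4:
  Latitude: 3.15′ = 0.052500°; total 24.052500
  N ⇒ keep positive
  Longitude: 0 + 17.835/60 = 0.297250
  E → positive

1. -3.55721, -0.87172
2. 89.95443, -6.61357
3. -0.93767, -99.01513
4. 24.05250, 0.29725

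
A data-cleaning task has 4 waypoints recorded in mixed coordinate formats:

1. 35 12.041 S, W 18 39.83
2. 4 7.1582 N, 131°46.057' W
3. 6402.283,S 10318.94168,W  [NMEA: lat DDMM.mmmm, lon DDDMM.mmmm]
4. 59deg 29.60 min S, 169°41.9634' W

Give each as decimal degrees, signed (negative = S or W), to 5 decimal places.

1. -35.20068, -18.66383
2. 4.11930, -131.76762
3. -64.03805, -103.31569
4. -59.49333, -169.69939

Point 1:
  φ: 35 + 12.041/60 = 35.200683
  S ⇒ negate
  Longitude: 39.83′ = 0.663833°; total 18.663833
  W → negative
Point 2:
  Lat: 4 + 7.1582/60 = 4.119303
  N ⇒ keep positive
  Lon: 46.057′ = 0.767617°; total 131.767617
  W → negative
Point 3:
  Lat: degrees = first 2 digits = 64, minutes = 2.283; 64 + 2.283/60 = 64.038050
  hemisphere S, so the sign is −
  λ: degrees = first 3 digits = 103, minutes = 18.94168; 103 + 18.94168/60 = 103.315695
  W → negative
Point 4:
  φ: 29.6′ = 0.493333°; total 59.493333
  S ⇒ negate
  λ: 41.9634′ = 0.699390°; total 169.699390
  hemisphere W, so the sign is −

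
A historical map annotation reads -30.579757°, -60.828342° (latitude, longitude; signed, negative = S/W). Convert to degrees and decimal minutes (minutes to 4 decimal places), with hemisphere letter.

Latitude is negative → S; |value| = 30.579757
φ: 30° + 0.579757 × 60 = 30° 34.785420′
Longitude is negative → W; |value| = 60.828342
λ: 60° + 0.828342 × 60 = 60° 49.700520′

30° 34.7854′ S, 60° 49.7005′ W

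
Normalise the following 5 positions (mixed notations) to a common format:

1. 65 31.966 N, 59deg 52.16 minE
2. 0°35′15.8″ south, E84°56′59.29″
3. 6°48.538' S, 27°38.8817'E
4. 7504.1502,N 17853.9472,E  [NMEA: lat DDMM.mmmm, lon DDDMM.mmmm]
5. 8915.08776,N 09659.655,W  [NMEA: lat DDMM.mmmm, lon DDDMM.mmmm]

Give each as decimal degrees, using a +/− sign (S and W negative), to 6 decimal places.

Point 1:
  Latitude: 31.966′ = 0.532767°; total 65.5327667
  N → positive
  λ: 59 + 52.16/60 = 59.8693333
  E ⇒ keep positive
Point 2:
  Latitude: 0 + 35/60 + 15.8/3600 = 0.5877222
  S ⇒ negate
  Longitude: 84 + 56/60 + 59.29/3600 = 84.9498028
  E → positive
Point 3:
  Lat: 6 + 48.538/60 = 6.8089667
  hemisphere S, so the sign is −
  Longitude: 38.8817′ = 0.648028°; total 27.6480283
  E ⇒ keep positive
Point 4:
  φ: degrees = first 2 digits = 75, minutes = 4.1502; 75 + 4.1502/60 = 75.0691700
  N ⇒ keep positive
  Longitude: degrees = first 3 digits = 178, minutes = 53.9472; 178 + 53.9472/60 = 178.8991200
  E → positive
Point 5:
  Lat: split at 2 digits → 89° and 15.08776′; 89 + 15.08776/60 = 89.2514627
  N ⇒ keep positive
  Lon: split at 3 digits → 096° and 59.655′; 96 + 59.655/60 = 96.9942500
  hemisphere W, so the sign is −

1. 65.532767, 59.869333
2. -0.587722, 84.949803
3. -6.808967, 27.648028
4. 75.069170, 178.899120
5. 89.251463, -96.994250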